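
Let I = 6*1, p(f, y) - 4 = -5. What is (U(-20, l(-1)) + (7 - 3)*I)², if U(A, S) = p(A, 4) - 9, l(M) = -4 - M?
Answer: 196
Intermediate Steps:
p(f, y) = -1 (p(f, y) = 4 - 5 = -1)
U(A, S) = -10 (U(A, S) = -1 - 9 = -10)
I = 6
(U(-20, l(-1)) + (7 - 3)*I)² = (-10 + (7 - 3)*6)² = (-10 + 4*6)² = (-10 + 24)² = 14² = 196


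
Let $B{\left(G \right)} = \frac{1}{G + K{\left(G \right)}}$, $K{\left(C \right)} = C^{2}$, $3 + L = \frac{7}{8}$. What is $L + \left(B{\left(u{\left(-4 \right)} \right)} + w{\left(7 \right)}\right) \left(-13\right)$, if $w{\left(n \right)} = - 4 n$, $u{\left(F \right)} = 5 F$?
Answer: $\frac{274999}{760} \approx 361.84$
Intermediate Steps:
$L = - \frac{17}{8}$ ($L = -3 + \frac{7}{8} = - \frac{17}{8} \approx -2.125$)
$B{\left(G \right)} = \frac{1}{G + G^{2}}$
$L + \left(B{\left(u{\left(-4 \right)} \right)} + w{\left(7 \right)}\right) \left(-13\right) = - \frac{17}{8} + \left(\frac{1}{5 \left(-4\right) \left(1 + 5 \left(-4\right)\right)} - 28\right) \left(-13\right) = - \frac{17}{8} + \left(\frac{1}{\left(-20\right) \left(1 - 20\right)} - 28\right) \left(-13\right) = - \frac{17}{8} + \left(- \frac{1}{20 \left(-19\right)} - 28\right) \left(-13\right) = - \frac{17}{8} + \left(\left(- \frac{1}{20}\right) \left(- \frac{1}{19}\right) - 28\right) \left(-13\right) = - \frac{17}{8} + \left(\frac{1}{380} - 28\right) \left(-13\right) = - \frac{17}{8} - - \frac{138307}{380} = - \frac{17}{8} + \frac{138307}{380} = \frac{274999}{760}$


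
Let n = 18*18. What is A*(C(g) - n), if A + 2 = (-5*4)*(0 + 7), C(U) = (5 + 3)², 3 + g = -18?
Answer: 36920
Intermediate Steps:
g = -21 (g = -3 - 18 = -21)
C(U) = 64 (C(U) = 8² = 64)
n = 324
A = -142 (A = -2 + (-5*4)*(0 + 7) = -2 - 20*7 = -2 - 140 = -142)
A*(C(g) - n) = -142*(64 - 1*324) = -142*(64 - 324) = -142*(-260) = 36920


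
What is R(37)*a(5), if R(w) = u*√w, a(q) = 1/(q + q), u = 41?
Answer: 41*√37/10 ≈ 24.939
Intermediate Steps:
a(q) = 1/(2*q)
R(w) = 41*√w
R(37)*a(5) = (41*√37)*((½)/5) = (41*√37)*((½)*(⅕)) = (41*√37)*(⅒) = 41*√37/10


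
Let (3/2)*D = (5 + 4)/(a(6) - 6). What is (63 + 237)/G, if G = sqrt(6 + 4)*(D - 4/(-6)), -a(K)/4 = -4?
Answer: 450*sqrt(10)/19 ≈ 74.896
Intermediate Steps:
a(K) = 16 (a(K) = -4*(-4) = 16)
D = 3/5 (D = 2*((5 + 4)/(16 - 6))/3 = 2*(9/10)/3 = 2*(9*(1/10))/3 = (2/3)*(9/10) = 3/5 ≈ 0.60000)
G = 19*sqrt(10)/15 (G = sqrt(6 + 4)*(3/5 - 4/(-6)) = sqrt(10)*(3/5 - 4*(-1/6)) = sqrt(10)*(3/5 + 2/3) = sqrt(10)*(19/15) = 19*sqrt(10)/15 ≈ 4.0056)
(63 + 237)/G = (63 + 237)/((19*sqrt(10)/15)) = 300*(3*sqrt(10)/38) = 450*sqrt(10)/19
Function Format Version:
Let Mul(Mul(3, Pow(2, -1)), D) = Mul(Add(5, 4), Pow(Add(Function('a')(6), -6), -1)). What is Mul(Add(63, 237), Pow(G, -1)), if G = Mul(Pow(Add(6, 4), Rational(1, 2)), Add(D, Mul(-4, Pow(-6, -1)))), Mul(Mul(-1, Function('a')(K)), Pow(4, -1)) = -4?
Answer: Mul(Rational(450, 19), Pow(10, Rational(1, 2))) ≈ 74.896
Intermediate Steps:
Function('a')(K) = 16 (Function('a')(K) = Mul(-4, -4) = 16)
D = Rational(3, 5) (D = Mul(Rational(2, 3), Mul(Add(5, 4), Pow(Add(16, -6), -1))) = Mul(Rational(2, 3), Mul(9, Pow(10, -1))) = Mul(Rational(2, 3), Mul(9, Rational(1, 10))) = Mul(Rational(2, 3), Rational(9, 10)) = Rational(3, 5) ≈ 0.60000)
G = Mul(Rational(19, 15), Pow(10, Rational(1, 2))) (G = Mul(Pow(Add(6, 4), Rational(1, 2)), Add(Rational(3, 5), Mul(-4, Pow(-6, -1)))) = Mul(Pow(10, Rational(1, 2)), Add(Rational(3, 5), Mul(-4, Rational(-1, 6)))) = Mul(Pow(10, Rational(1, 2)), Add(Rational(3, 5), Rational(2, 3))) = Mul(Pow(10, Rational(1, 2)), Rational(19, 15)) = Mul(Rational(19, 15), Pow(10, Rational(1, 2))) ≈ 4.0056)
Mul(Add(63, 237), Pow(G, -1)) = Mul(Add(63, 237), Pow(Mul(Rational(19, 15), Pow(10, Rational(1, 2))), -1)) = Mul(300, Mul(Rational(3, 38), Pow(10, Rational(1, 2)))) = Mul(Rational(450, 19), Pow(10, Rational(1, 2)))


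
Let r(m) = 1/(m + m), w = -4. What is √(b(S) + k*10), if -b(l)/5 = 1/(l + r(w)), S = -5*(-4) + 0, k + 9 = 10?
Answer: 5*√9858/159 ≈ 3.1222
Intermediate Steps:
k = 1 (k = -9 + 10 = 1)
r(m) = 1/(2*m)
S = 20 (S = 20 + 0 = 20)
b(l) = -5/(-⅛ + l) (b(l) = -5/(l + (½)/(-4)) = -5/(l + (½)*(-¼)) = -5/(l - ⅛) = -5/(-⅛ + l))
√(b(S) + k*10) = √(-40/(-1 + 8*20) + 1*10) = √(-40/(-1 + 160) + 10) = √(-40/159 + 10) = √(1550/159) = 5*√9858/159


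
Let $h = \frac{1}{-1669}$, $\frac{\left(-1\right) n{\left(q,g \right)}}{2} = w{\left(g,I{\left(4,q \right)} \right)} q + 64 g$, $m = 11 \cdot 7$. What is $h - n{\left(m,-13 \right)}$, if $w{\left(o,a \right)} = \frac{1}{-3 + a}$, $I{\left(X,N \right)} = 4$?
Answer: $- \frac{2520191}{1669} \approx -1510.0$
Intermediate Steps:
$m = 77$
$n{\left(q,g \right)} = - 128 g - 2 q$ ($n{\left(q,g \right)} = - 2 \left(\frac{q}{-3 + 4} + 64 g\right) = - 2 \left(\frac{q}{1} + 64 g\right) = - 2 \left(1 q + 64 g\right) = - 2 \left(q + 64 g\right) = - 128 g - 2 q$)
$h = - \frac{1}{1669} \approx -0.00059916$
$h - n{\left(m,-13 \right)} = - \frac{1}{1669} - \left(\left(-128\right) \left(-13\right) - 154\right) = - \frac{1}{1669} - \left(1664 - 154\right) = - \frac{1}{1669} - 1510 = - \frac{2520191}{1669}$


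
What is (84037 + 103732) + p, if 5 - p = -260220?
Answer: 447994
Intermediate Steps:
p = 260225 (p = 5 - 1*(-260220) = 5 + 260220 = 260225)
(84037 + 103732) + p = (84037 + 103732) + 260225 = 187769 + 260225 = 447994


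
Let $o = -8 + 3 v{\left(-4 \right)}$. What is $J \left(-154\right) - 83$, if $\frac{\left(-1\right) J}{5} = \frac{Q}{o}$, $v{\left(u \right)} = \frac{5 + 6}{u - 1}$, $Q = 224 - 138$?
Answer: $- \frac{337159}{73} \approx -4618.6$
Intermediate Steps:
$Q = 86$ ($Q = 224 - 138 = 86$)
$v{\left(u \right)} = \frac{11}{-1 + u}$
$o = - \frac{73}{5}$ ($o = -8 + 3 \frac{11}{-1 - 4} = -8 + 3 \frac{11}{-5} = -8 + 3 \cdot 11 \left(- \frac{1}{5}\right) = -8 + 3 \left(- \frac{11}{5}\right) = -8 - \frac{33}{5} = - \frac{73}{5} \approx -14.6$)
$J = \frac{2150}{73}$ ($J = - 5 \frac{86}{- \frac{73}{5}} = - 5 \cdot 86 \left(- \frac{5}{73}\right) = \left(-5\right) \left(- \frac{430}{73}\right) = \frac{2150}{73} \approx 29.452$)
$J \left(-154\right) - 83 = \frac{2150}{73} \left(-154\right) - 83 = - \frac{331100}{73} - 83 = - \frac{337159}{73}$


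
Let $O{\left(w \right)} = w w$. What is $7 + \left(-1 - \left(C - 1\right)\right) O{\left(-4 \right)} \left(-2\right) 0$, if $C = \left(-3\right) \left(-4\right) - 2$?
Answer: $7$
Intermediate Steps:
$O{\left(w \right)} = w^{2}$
$C = 10$ ($C = 12 - 2 = 10$)
$7 + \left(-1 - \left(C - 1\right)\right) O{\left(-4 \right)} \left(-2\right) 0 = 7 + \left(-1 - \left(10 - 1\right)\right) \left(-4\right)^{2} \left(-2\right) 0 = 7 + \left(-1 - 9\right) 16 \left(-2\right) 0 = 7 + \left(-1 - 9\right) \left(\left(-32\right) 0\right) = 7 - 0 = 7 + 0 = 7$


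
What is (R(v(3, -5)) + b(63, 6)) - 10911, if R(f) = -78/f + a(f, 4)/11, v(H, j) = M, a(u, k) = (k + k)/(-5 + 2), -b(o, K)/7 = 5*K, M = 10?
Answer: -1836292/165 ≈ -11129.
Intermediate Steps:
b(o, K) = -35*K
a(u, k) = -2*k/3 (a(u, k) = (2*k)/(-3) = (2*k)*(-1/3) = -2*k/3)
v(H, j) = 10
R(f) = -8/33 - 78/f (R(f) = -78/f - 2/3*4/11 = -78/f - 8/3*1/11 = -78/f - 8/33 = -8/33 - 78/f)
(R(v(3, -5)) + b(63, 6)) - 10911 = ((-8/33 - 78/10) - 35*6) - 10911 = ((-8/33 - 78*1/10) - 210) - 10911 = ((-8/33 - 39/5) - 210) - 10911 = (-1327/165 - 210) - 10911 = -35977/165 - 10911 = -1836292/165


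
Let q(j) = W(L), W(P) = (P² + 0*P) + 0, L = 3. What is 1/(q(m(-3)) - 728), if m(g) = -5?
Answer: -1/719 ≈ -0.0013908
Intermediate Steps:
W(P) = P² (W(P) = (P² + 0) + 0 = P² + 0 = P²)
q(j) = 9 (q(j) = 3² = 9)
1/(q(m(-3)) - 728) = 1/(9 - 728) = 1/(-719) = -1/719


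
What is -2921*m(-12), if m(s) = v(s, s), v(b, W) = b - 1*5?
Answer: 49657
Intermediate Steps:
v(b, W) = -5 + b (v(b, W) = b - 5 = -5 + b)
m(s) = -5 + s
-2921*m(-12) = -2921*(-5 - 12) = -2921*(-17) = 49657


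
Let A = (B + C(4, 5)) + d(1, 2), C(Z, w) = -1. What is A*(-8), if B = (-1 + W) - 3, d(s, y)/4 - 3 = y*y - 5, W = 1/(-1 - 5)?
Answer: -68/3 ≈ -22.667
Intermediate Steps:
W = -⅙ (W = 1/(-6) = -⅙ ≈ -0.16667)
d(s, y) = -8 + 4*y² (d(s, y) = 12 + 4*(y*y - 5) = 12 + 4*(y² - 5) = 12 + 4*(-5 + y²) = 12 + (-20 + 4*y²) = -8 + 4*y²)
B = -25/6 (B = (-1 - ⅙) - 3 = -7/6 - 3 = -25/6 ≈ -4.1667)
A = 17/6 (A = (-25/6 - 1) + (-8 + 4*2²) = -31/6 + (-8 + 4*4) = -31/6 + (-8 + 16) = -31/6 + 8 = 17/6 ≈ 2.8333)
A*(-8) = (17/6)*(-8) = -68/3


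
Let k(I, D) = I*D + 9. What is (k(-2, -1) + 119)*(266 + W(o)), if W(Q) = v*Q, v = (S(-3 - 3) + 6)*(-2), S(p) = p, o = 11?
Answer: 34580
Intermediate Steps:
k(I, D) = 9 + D*I (k(I, D) = D*I + 9 = 9 + D*I)
v = 0 (v = ((-3 - 3) + 6)*(-2) = (-6 + 6)*(-2) = 0*(-2) = 0)
W(Q) = 0 (W(Q) = 0*Q = 0)
(k(-2, -1) + 119)*(266 + W(o)) = ((9 - 1*(-2)) + 119)*(266 + 0) = ((9 + 2) + 119)*266 = (11 + 119)*266 = 130*266 = 34580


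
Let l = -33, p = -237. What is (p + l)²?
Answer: 72900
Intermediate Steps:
(p + l)² = (-237 - 33)² = (-270)² = 72900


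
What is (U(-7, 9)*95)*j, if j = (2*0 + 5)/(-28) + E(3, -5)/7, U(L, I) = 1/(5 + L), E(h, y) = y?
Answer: 2375/56 ≈ 42.411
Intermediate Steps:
j = -25/28 (j = (2*0 + 5)/(-28) - 5/7 = (0 + 5)*(-1/28) - 5*⅐ = 5*(-1/28) - 5/7 = -5/28 - 5/7 = -25/28 ≈ -0.89286)
(U(-7, 9)*95)*j = (95/(5 - 7))*(-25/28) = (95/(-2))*(-25/28) = -½*95*(-25/28) = -95/2*(-25/28) = 2375/56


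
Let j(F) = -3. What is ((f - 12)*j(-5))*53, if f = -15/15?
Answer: 2067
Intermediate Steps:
f = -1 (f = -15*1/15 = -1)
((f - 12)*j(-5))*53 = ((-1 - 12)*(-3))*53 = -13*(-3)*53 = 39*53 = 2067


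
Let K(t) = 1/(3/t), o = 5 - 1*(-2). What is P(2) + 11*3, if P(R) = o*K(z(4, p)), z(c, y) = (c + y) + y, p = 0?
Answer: 127/3 ≈ 42.333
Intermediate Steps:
o = 7 (o = 5 + 2 = 7)
z(c, y) = c + 2*y
K(t) = t/3
P(R) = 28/3 (P(R) = 7*((4 + 2*0)/3) = 7*((4 + 0)/3) = 7*((⅓)*4) = 7*(4/3) = 28/3)
P(2) + 11*3 = 28/3 + 11*3 = 28/3 + 33 = 127/3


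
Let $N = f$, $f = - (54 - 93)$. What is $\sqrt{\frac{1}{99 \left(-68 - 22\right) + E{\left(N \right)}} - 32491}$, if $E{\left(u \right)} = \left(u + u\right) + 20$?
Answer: $\frac{i \sqrt{630742456679}}{4406} \approx 180.25 i$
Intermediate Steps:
$f = 39$ ($f = - (54 - 93) = \left(-1\right) \left(-39\right) = 39$)
$N = 39$
$E{\left(u \right)} = 20 + 2 u$ ($E{\left(u \right)} = 2 u + 20 = 20 + 2 u$)
$\sqrt{\frac{1}{99 \left(-68 - 22\right) + E{\left(N \right)}} - 32491} = \sqrt{\frac{1}{99 \left(-68 - 22\right) + \left(20 + 2 \cdot 39\right)} - 32491} = \sqrt{\frac{1}{99 \left(-90\right) + \left(20 + 78\right)} - 32491} = \sqrt{\frac{1}{-8910 + 98} - 32491} = \sqrt{\frac{1}{-8812} - 32491} = \sqrt{- \frac{1}{8812} - 32491} = \sqrt{- \frac{286310693}{8812}} = \frac{i \sqrt{630742456679}}{4406}$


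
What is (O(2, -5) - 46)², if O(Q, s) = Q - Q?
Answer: 2116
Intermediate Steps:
O(Q, s) = 0
(O(2, -5) - 46)² = (0 - 46)² = (-46)² = 2116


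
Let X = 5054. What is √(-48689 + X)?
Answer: I*√43635 ≈ 208.89*I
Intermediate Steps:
√(-48689 + X) = √(-48689 + 5054) = √(-43635) = I*√43635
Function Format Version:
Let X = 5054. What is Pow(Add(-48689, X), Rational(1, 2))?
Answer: Mul(I, Pow(43635, Rational(1, 2))) ≈ Mul(208.89, I)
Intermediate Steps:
Pow(Add(-48689, X), Rational(1, 2)) = Pow(Add(-48689, 5054), Rational(1, 2)) = Pow(-43635, Rational(1, 2)) = Mul(I, Pow(43635, Rational(1, 2)))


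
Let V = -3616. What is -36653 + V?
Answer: -40269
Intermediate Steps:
-36653 + V = -36653 - 3616 = -40269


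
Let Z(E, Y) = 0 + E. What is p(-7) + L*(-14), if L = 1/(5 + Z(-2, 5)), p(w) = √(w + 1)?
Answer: -14/3 + I*√6 ≈ -4.6667 + 2.4495*I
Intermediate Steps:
p(w) = √(1 + w)
Z(E, Y) = E
L = ⅓ (L = 1/(5 - 2) = 1/3 = ⅓ ≈ 0.33333)
p(-7) + L*(-14) = √(1 - 7) + (⅓)*(-14) = √(-6) - 14/3 = I*√6 - 14/3 = -14/3 + I*√6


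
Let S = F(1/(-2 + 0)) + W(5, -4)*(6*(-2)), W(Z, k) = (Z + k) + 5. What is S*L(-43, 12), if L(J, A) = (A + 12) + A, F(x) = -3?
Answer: -2700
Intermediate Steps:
W(Z, k) = 5 + Z + k
L(J, A) = 12 + 2*A (L(J, A) = (12 + A) + A = 12 + 2*A)
S = -75 (S = -3 + (5 + 5 - 4)*(6*(-2)) = -3 + 6*(-12) = -3 - 72 = -75)
S*L(-43, 12) = -75*(12 + 2*12) = -75*(12 + 24) = -75*36 = -2700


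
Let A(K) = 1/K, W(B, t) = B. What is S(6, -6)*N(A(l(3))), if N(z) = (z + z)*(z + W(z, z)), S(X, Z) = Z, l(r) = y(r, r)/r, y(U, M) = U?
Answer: -24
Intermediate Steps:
l(r) = 1 (l(r) = r/r = 1)
N(z) = 4*z**2 (N(z) = (z + z)*(z + z) = (2*z)*(2*z) = 4*z**2)
S(6, -6)*N(A(l(3))) = -24*(1/1)**2 = -24*1**2 = -24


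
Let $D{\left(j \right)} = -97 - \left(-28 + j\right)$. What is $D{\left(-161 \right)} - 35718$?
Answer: $-35626$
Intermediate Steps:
$D{\left(j \right)} = -69 - j$
$D{\left(-161 \right)} - 35718 = \left(-69 - -161\right) - 35718 = \left(-69 + 161\right) - 35718 = 92 - 35718 = -35626$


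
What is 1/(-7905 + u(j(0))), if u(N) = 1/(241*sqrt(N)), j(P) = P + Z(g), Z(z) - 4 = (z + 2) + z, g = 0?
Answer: -2754781830/21776550366149 - 241*sqrt(6)/21776550366149 ≈ -0.00012650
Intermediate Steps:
Z(z) = 6 + 2*z (Z(z) = 4 + ((z + 2) + z) = 4 + ((2 + z) + z) = 4 + (2 + 2*z) = 6 + 2*z)
j(P) = 6 + P (j(P) = P + (6 + 2*0) = P + (6 + 0) = P + 6 = 6 + P)
u(N) = 1/(241*sqrt(N))
1/(-7905 + u(j(0))) = 1/(-7905 + 1/(241*sqrt(6 + 0))) = 1/(-7905 + 1/(241*sqrt(6))) = 1/(-7905 + (sqrt(6)/6)/241) = 1/(-7905 + sqrt(6)/1446)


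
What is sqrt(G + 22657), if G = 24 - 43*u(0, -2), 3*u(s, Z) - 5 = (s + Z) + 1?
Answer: sqrt(203613)/3 ≈ 150.41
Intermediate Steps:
u(s, Z) = 2 + Z/3 + s/3 (u(s, Z) = 5/3 + ((s + Z) + 1)/3 = 5/3 + ((Z + s) + 1)/3 = 5/3 + (1 + Z + s)/3 = 5/3 + (1/3 + Z/3 + s/3) = 2 + Z/3 + s/3)
G = -100/3 (G = 24 - 43*(2 + (1/3)*(-2) + (1/3)*0) = 24 - 43*(2 - 2/3 + 0) = 24 - 43*4/3 = 24 - 172/3 = -100/3 ≈ -33.333)
sqrt(G + 22657) = sqrt(-100/3 + 22657) = sqrt(67871/3) = sqrt(203613)/3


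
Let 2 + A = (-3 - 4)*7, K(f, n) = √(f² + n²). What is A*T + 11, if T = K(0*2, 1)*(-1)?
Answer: 62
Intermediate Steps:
A = -51 (A = -2 + (-3 - 4)*7 = -2 - 7*7 = -2 - 49 = -51)
T = -1 (T = √((0*2)² + 1²)*(-1) = √(0² + 1)*(-1) = √(0 + 1)*(-1) = √1*(-1) = 1*(-1) = -1)
A*T + 11 = -51*(-1) + 11 = 51 + 11 = 62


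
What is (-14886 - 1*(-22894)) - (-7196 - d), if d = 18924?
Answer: 34128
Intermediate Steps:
(-14886 - 1*(-22894)) - (-7196 - d) = (-14886 - 1*(-22894)) - (-7196 - 1*18924) = (-14886 + 22894) - (-7196 - 18924) = 8008 - 1*(-26120) = 8008 + 26120 = 34128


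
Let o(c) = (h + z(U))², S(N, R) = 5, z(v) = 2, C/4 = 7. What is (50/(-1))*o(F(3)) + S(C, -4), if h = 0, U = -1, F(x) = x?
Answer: -195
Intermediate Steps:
C = 28 (C = 4*7 = 28)
o(c) = 4 (o(c) = (0 + 2)² = 2² = 4)
(50/(-1))*o(F(3)) + S(C, -4) = (50/(-1))*4 + 5 = (50*(-1))*4 + 5 = -50*4 + 5 = -200 + 5 = -195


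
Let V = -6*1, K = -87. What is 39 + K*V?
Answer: 561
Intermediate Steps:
V = -6
39 + K*V = 39 - 87*(-6) = 39 + 522 = 561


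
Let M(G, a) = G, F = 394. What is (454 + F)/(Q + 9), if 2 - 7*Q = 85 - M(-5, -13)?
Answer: -5936/25 ≈ -237.44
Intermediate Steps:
Q = -88/7 (Q = 2/7 - (85 - 1*(-5))/7 = 2/7 - (85 + 5)/7 = 2/7 - ⅐*90 = 2/7 - 90/7 = -88/7 ≈ -12.571)
(454 + F)/(Q + 9) = (454 + 394)/(-88/7 + 9) = 848/(-25/7) = 848*(-7/25) = -5936/25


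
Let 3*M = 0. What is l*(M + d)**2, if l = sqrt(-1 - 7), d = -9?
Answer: 162*I*sqrt(2) ≈ 229.1*I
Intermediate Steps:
M = 0 (M = (1/3)*0 = 0)
l = 2*I*sqrt(2) (l = sqrt(-8) = 2*I*sqrt(2) ≈ 2.8284*I)
l*(M + d)**2 = (2*I*sqrt(2))*(0 - 9)**2 = (2*I*sqrt(2))*(-9)**2 = (2*I*sqrt(2))*81 = 162*I*sqrt(2)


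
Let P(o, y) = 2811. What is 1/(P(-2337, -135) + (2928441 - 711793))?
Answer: 1/2219459 ≈ 4.5056e-7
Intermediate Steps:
1/(P(-2337, -135) + (2928441 - 711793)) = 1/(2811 + (2928441 - 711793)) = 1/(2811 + 2216648) = 1/2219459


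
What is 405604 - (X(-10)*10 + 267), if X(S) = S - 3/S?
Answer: 405434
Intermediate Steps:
405604 - (X(-10)*10 + 267) = 405604 - ((-10 - 3/(-10))*10 + 267) = 405604 - ((-10 - 3*(-⅒))*10 + 267) = 405604 - ((-10 + 3/10)*10 + 267) = 405604 - (-97/10*10 + 267) = 405604 - (-97 + 267) = 405604 - 1*170 = 405604 - 170 = 405434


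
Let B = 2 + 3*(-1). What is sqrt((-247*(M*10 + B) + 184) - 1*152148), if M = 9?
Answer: I*sqrt(173947) ≈ 417.07*I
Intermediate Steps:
B = -1 (B = 2 - 3 = -1)
sqrt((-247*(M*10 + B) + 184) - 1*152148) = sqrt((-247*(9*10 - 1) + 184) - 1*152148) = sqrt((-247*(90 - 1) + 184) - 152148) = sqrt((-247*89 + 184) - 152148) = sqrt((-21983 + 184) - 152148) = sqrt(-21799 - 152148) = sqrt(-173947) = I*sqrt(173947)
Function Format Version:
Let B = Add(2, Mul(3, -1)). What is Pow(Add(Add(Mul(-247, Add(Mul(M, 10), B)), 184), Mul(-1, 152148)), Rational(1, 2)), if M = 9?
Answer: Mul(I, Pow(173947, Rational(1, 2))) ≈ Mul(417.07, I)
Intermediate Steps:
B = -1 (B = Add(2, -3) = -1)
Pow(Add(Add(Mul(-247, Add(Mul(M, 10), B)), 184), Mul(-1, 152148)), Rational(1, 2)) = Pow(Add(Add(Mul(-247, Add(Mul(9, 10), -1)), 184), Mul(-1, 152148)), Rational(1, 2)) = Pow(Add(Add(Mul(-247, Add(90, -1)), 184), -152148), Rational(1, 2)) = Pow(Add(Add(Mul(-247, 89), 184), -152148), Rational(1, 2)) = Pow(Add(Add(-21983, 184), -152148), Rational(1, 2)) = Pow(Add(-21799, -152148), Rational(1, 2)) = Pow(-173947, Rational(1, 2)) = Mul(I, Pow(173947, Rational(1, 2)))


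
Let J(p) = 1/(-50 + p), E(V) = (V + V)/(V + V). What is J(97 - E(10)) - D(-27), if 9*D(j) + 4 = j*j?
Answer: -33341/414 ≈ -80.534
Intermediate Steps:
E(V) = 1 (E(V) = (2*V)/((2*V)) = (2*V)*(1/(2*V)) = 1)
D(j) = -4/9 + j**2/9 (D(j) = -4/9 + (j*j)/9 = -4/9 + j**2/9)
J(97 - E(10)) - D(-27) = 1/(-50 + (97 - 1*1)) - (-4/9 + (1/9)*(-27)**2) = 1/(-50 + (97 - 1)) - (-4/9 + (1/9)*729) = 1/(-50 + 96) - (-4/9 + 81) = 1/46 - 1*725/9 = 1/46 - 725/9 = -33341/414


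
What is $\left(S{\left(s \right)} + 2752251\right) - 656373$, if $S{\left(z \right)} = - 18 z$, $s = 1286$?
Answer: $2072730$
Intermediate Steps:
$\left(S{\left(s \right)} + 2752251\right) - 656373 = \left(\left(-18\right) 1286 + 2752251\right) - 656373 = \left(-23148 + 2752251\right) - 656373 = 2729103 - 656373 = 2072730$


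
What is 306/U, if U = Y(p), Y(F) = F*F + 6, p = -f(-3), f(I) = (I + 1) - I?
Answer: 306/7 ≈ 43.714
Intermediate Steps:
f(I) = 1 (f(I) = (1 + I) - I = 1)
p = -1 (p = -1*1 = -1)
Y(F) = 6 + F² (Y(F) = F² + 6 = 6 + F²)
U = 7 (U = 6 + (-1)² = 6 + 1 = 7)
306/U = 306/7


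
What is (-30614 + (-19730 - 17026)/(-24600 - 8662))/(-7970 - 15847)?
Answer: 509123056/396100527 ≈ 1.2853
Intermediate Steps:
(-30614 + (-19730 - 17026)/(-24600 - 8662))/(-7970 - 15847) = (-30614 - 36756/(-33262))/(-23817) = (-30614 - 36756*(-1/33262))*(-1/23817) = (-30614 + 18378/16631)*(-1/23817) = -509123056/16631*(-1/23817) = 509123056/396100527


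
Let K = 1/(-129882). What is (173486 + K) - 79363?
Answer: 12224883485/129882 ≈ 94123.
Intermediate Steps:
K = -1/129882 ≈ -7.6993e-6
(173486 + K) - 79363 = (173486 - 1/129882) - 79363 = 22532708651/129882 - 79363 = 12224883485/129882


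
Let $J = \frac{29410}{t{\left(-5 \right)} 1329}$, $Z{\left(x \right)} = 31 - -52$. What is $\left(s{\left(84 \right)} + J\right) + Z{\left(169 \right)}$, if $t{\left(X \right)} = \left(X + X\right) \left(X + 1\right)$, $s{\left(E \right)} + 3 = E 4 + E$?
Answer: $\frac{2660941}{5316} \approx 500.55$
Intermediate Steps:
$s{\left(E \right)} = -3 + 5 E$ ($s{\left(E \right)} = -3 + \left(E 4 + E\right) = -3 + \left(4 E + E\right) = -3 + 5 E$)
$Z{\left(x \right)} = 83$ ($Z{\left(x \right)} = 31 + 52 = 83$)
$t{\left(X \right)} = 2 X \left(1 + X\right)$
$J = \frac{2941}{5316}$ ($J = \frac{29410}{2 \left(-5\right) \left(1 - 5\right) 1329} = \frac{29410}{2 \left(-5\right) \left(-4\right) 1329} = \frac{29410}{40 \cdot 1329} = \frac{29410}{53160} = 29410 \cdot \frac{1}{53160} = \frac{2941}{5316} \approx 0.55324$)
$\left(s{\left(84 \right)} + J\right) + Z{\left(169 \right)} = \left(\left(-3 + 5 \cdot 84\right) + \frac{2941}{5316}\right) + 83 = \left(\left(-3 + 420\right) + \frac{2941}{5316}\right) + 83 = \left(417 + \frac{2941}{5316}\right) + 83 = \frac{2219713}{5316} + 83 = \frac{2660941}{5316}$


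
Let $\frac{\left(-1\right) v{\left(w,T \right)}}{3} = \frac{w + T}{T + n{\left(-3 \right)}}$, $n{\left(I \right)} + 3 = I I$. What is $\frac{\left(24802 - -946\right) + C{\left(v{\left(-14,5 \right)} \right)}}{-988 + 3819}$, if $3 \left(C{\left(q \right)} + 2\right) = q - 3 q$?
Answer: $\frac{283188}{31141} \approx 9.0937$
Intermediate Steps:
$n{\left(I \right)} = -3 + I^{2}$ ($n{\left(I \right)} = -3 + I I = -3 + I^{2}$)
$v{\left(w,T \right)} = - \frac{3 \left(T + w\right)}{6 + T}$ ($v{\left(w,T \right)} = - 3 \frac{w + T}{T - \left(3 - \left(-3\right)^{2}\right)} = - 3 \frac{T + w}{T + \left(-3 + 9\right)} = - 3 \frac{T + w}{T + 6} = - 3 \frac{T + w}{6 + T} = - \frac{3 \left(T + w\right)}{6 + T}$)
$C{\left(q \right)} = -2 - \frac{2 q}{3}$ ($C{\left(q \right)} = -2 + \frac{q - 3 q}{3} = -2 + \frac{\left(-2\right) q}{3} = -2 - \frac{2 q}{3}$)
$\frac{\left(24802 - -946\right) + C{\left(v{\left(-14,5 \right)} \right)}}{-988 + 3819} = \frac{\left(24802 - -946\right) - \left(2 + \frac{2 \frac{3 \left(\left(-1\right) 5 - -14\right)}{6 + 5}}{3}\right)}{-988 + 3819} = \frac{\left(24802 + 946\right) - \left(2 + \frac{2 \frac{3 \left(-5 + 14\right)}{11}}{3}\right)}{2831} = \left(25748 - \left(2 + \frac{2 \cdot 3 \cdot \frac{1}{11} \cdot 9}{3}\right)\right) \frac{1}{2831} = \left(25748 - \frac{40}{11}\right) \frac{1}{2831} = \frac{283188}{11} \cdot \frac{1}{2831} = \frac{283188}{31141}$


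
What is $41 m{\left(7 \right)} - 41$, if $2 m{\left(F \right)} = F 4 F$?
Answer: $3977$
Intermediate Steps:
$m{\left(F \right)} = 2 F^{2}$ ($m{\left(F \right)} = \frac{F 4 F}{2} = \frac{4 F F}{2} = \frac{4 F^{2}}{2} = 2 F^{2}$)
$41 m{\left(7 \right)} - 41 = 41 \cdot 2 \cdot 7^{2} - 41 = 41 \cdot 2 \cdot 49 - 41 = 41 \cdot 98 - 41 = 4018 - 41 = 3977$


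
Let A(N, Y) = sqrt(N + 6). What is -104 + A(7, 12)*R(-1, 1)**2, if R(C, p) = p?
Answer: -104 + sqrt(13) ≈ -100.39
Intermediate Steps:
A(N, Y) = sqrt(6 + N)
-104 + A(7, 12)*R(-1, 1)**2 = -104 + sqrt(6 + 7)*1**2 = -104 + sqrt(13)*1 = -104 + sqrt(13)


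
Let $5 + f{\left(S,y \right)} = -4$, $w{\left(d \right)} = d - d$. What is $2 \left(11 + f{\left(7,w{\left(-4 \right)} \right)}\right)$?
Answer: $4$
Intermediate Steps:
$w{\left(d \right)} = 0$
$f{\left(S,y \right)} = -9$ ($f{\left(S,y \right)} = -5 - 4 = -9$)
$2 \left(11 + f{\left(7,w{\left(-4 \right)} \right)}\right) = 2 \left(11 - 9\right) = 2 \cdot 2 = 4$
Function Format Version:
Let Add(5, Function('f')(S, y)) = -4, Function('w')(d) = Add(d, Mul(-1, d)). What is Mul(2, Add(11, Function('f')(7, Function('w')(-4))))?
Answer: 4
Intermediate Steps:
Function('w')(d) = 0
Function('f')(S, y) = -9 (Function('f')(S, y) = Add(-5, -4) = -9)
Mul(2, Add(11, Function('f')(7, Function('w')(-4)))) = Mul(2, Add(11, -9)) = Mul(2, 2) = 4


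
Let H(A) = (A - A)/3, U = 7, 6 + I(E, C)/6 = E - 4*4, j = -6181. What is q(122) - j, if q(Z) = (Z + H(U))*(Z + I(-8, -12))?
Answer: -895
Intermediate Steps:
I(E, C) = -132 + 6*E (I(E, C) = -36 + 6*(E - 4*4) = -36 + 6*(E - 16) = -36 + 6*(-16 + E) = -36 + (-96 + 6*E) = -132 + 6*E)
H(A) = 0 (H(A) = 0*(⅓) = 0)
q(Z) = Z*(-180 + Z) (q(Z) = (Z + 0)*(Z + (-132 + 6*(-8))) = Z*(Z + (-132 - 48)) = Z*(Z - 180) = Z*(-180 + Z))
q(122) - j = 122*(-180 + 122) - 1*(-6181) = 122*(-58) + 6181 = -7076 + 6181 = -895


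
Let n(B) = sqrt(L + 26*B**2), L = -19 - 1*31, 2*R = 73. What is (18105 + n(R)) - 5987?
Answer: 12118 + sqrt(138354)/2 ≈ 12304.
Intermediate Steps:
R = 73/2 (R = (1/2)*73 = 73/2 ≈ 36.500)
L = -50 (L = -19 - 31 = -50)
n(B) = sqrt(-50 + 26*B**2)
(18105 + n(R)) - 5987 = (18105 + sqrt(-50 + 26*(73/2)**2)) - 5987 = (18105 + sqrt(-50 + 26*(5329/4))) - 5987 = (18105 + sqrt(-50 + 69277/2)) - 5987 = (18105 + sqrt(69177/2)) - 5987 = (18105 + sqrt(138354)/2) - 5987 = 12118 + sqrt(138354)/2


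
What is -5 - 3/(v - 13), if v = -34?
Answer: -232/47 ≈ -4.9362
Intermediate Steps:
-5 - 3/(v - 13) = -5 - 3/(-34 - 13) = -5 - 3/(-47) = -5 - 1/47*(-3) = -5 + 3/47 = -232/47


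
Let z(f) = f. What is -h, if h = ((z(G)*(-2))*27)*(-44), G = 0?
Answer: 0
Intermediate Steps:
h = 0 (h = ((0*(-2))*27)*(-44) = (0*27)*(-44) = 0*(-44) = 0)
-h = -1*0 = 0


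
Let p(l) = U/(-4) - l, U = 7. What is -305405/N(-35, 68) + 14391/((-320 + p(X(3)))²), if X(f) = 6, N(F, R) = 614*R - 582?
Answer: -497996471/68366902 ≈ -7.2842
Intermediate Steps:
N(F, R) = -582 + 614*R
p(l) = -7/4 - l (p(l) = 7/(-4) - l = 7*(-¼) - l = -7/4 - l)
-305405/N(-35, 68) + 14391/((-320 + p(X(3)))²) = -305405/(-582 + 614*68) + 14391/((-320 + (-7/4 - 1*6))²) = -305405/(-582 + 41752) + 14391/((-320 + (-7/4 - 6))²) = -305405/41170 + 14391/((-320 - 31/4)²) = -305405*1/41170 + 14391/((-1311/4)²) = -61081/8234 + 14391/(1718721/16) = -61081/8234 + 14391*(16/1718721) = -61081/8234 + 25584/190969 = -497996471/68366902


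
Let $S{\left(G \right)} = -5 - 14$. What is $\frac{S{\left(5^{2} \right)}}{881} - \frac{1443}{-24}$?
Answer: $\frac{423609}{7048} \approx 60.103$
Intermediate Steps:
$S{\left(G \right)} = -19$ ($S{\left(G \right)} = -5 - 14 = -19$)
$\frac{S{\left(5^{2} \right)}}{881} - \frac{1443}{-24} = - \frac{19}{881} - \frac{1443}{-24} = \left(-19\right) \frac{1}{881} - - \frac{481}{8} = - \frac{19}{881} + \frac{481}{8} = \frac{423609}{7048}$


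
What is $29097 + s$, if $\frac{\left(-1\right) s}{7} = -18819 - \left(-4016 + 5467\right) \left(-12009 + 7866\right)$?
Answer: $-41919621$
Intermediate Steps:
$s = -41948718$ ($s = - 7 \left(-18819 - \left(-4016 + 5467\right) \left(-12009 + 7866\right)\right) = - 7 \left(-18819 - 1451 \left(-4143\right)\right) = - 7 \left(-18819 - -6011493\right) = - 7 \left(-18819 + 6011493\right) = \left(-7\right) 5992674 = -41948718$)
$29097 + s = 29097 - 41948718 = -41919621$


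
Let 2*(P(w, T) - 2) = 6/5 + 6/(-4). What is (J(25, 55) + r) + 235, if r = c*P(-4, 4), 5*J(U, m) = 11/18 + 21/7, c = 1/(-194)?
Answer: 8231087/34920 ≈ 235.71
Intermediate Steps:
P(w, T) = 37/20 (P(w, T) = 2 + (6/5 + 6/(-4))/2 = 2 + (6*(⅕) + 6*(-¼))/2 = 2 + (6/5 - 3/2)/2 = 2 + (½)*(-3/10) = 2 - 3/20 = 37/20)
c = -1/194 ≈ -0.0051546
J(U, m) = 13/18 (J(U, m) = (11/18 + 21/7)/5 = (11*(1/18) + 21*(⅐))/5 = (11/18 + 3)/5 = (⅕)*(65/18) = 13/18)
r = -37/3880 (r = -1/194*37/20 = -37/3880 ≈ -0.0095361)
(J(25, 55) + r) + 235 = (13/18 - 37/3880) + 235 = 24887/34920 + 235 = 8231087/34920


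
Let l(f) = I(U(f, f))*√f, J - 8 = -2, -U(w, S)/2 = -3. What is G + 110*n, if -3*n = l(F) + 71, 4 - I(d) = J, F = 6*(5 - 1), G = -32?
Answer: -7906/3 + 440*√6/3 ≈ -2276.1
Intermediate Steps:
U(w, S) = 6 (U(w, S) = -2*(-3) = 6)
J = 6 (J = 8 - 2 = 6)
F = 24 (F = 6*4 = 24)
I(d) = -2 (I(d) = 4 - 1*6 = 4 - 6 = -2)
l(f) = -2*√f
n = -71/3 + 4*√6/3 (n = -(-4*√6 + 71)/3 = -(71 - 4*√6)/3 = -71/3 + 4*√6/3 ≈ -20.401)
G + 110*n = -32 + 110*(-71/3 + 4*√6/3) = -32 + (-7810/3 + 440*√6/3) = -7906/3 + 440*√6/3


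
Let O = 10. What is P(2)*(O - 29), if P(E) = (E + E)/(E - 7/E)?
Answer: 152/3 ≈ 50.667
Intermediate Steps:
P(E) = 2*E/(E - 7/E) (P(E) = (2*E)/(E - 7/E) = 2*E/(E - 7/E))
P(2)*(O - 29) = (2*2²/(-7 + 2²))*(10 - 29) = (2*4/(-7 + 4))*(-19) = (2*4/(-3))*(-19) = (2*4*(-⅓))*(-19) = -8/3*(-19) = 152/3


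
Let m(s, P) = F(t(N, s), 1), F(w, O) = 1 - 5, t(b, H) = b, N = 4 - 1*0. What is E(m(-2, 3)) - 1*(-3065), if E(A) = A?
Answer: 3061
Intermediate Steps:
N = 4 (N = 4 + 0 = 4)
F(w, O) = -4
m(s, P) = -4
E(m(-2, 3)) - 1*(-3065) = -4 - 1*(-3065) = -4 + 3065 = 3061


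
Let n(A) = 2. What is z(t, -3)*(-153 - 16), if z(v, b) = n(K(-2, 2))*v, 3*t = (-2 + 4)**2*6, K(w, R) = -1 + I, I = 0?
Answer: -2704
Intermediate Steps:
K(w, R) = -1 (K(w, R) = -1 + 0 = -1)
t = 8 (t = ((-2 + 4)**2*6)/3 = (2**2*6)/3 = (4*6)/3 = (1/3)*24 = 8)
z(v, b) = 2*v
z(t, -3)*(-153 - 16) = (2*8)*(-153 - 16) = 16*(-169) = -2704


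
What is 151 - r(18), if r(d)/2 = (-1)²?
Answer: 149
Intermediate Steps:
r(d) = 2 (r(d) = 2*(-1)² = 2*1 = 2)
151 - r(18) = 151 - 1*2 = 151 - 2 = 149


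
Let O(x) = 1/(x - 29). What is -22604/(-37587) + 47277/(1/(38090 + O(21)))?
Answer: 541485845707513/300696 ≈ 1.8008e+9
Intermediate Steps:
O(x) = 1/(-29 + x)
-22604/(-37587) + 47277/(1/(38090 + O(21))) = -22604/(-37587) + 47277/(1/(38090 + 1/(-29 + 21))) = -22604*(-1/37587) + 47277/(1/(38090 + 1/(-8))) = 22604/37587 + 47277/(1/(38090 - 1/8)) = 22604/37587 + 47277/(1/(304719/8)) = 22604/37587 + 47277/(8/304719) = 22604/37587 + 47277*(304719/8) = 22604/37587 + 14406200163/8 = 541485845707513/300696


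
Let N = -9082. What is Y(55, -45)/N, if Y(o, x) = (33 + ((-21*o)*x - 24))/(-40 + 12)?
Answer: 342/1673 ≈ 0.20442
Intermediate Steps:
Y(o, x) = -9/28 + 3*o*x/4 (Y(o, x) = (33 + (-21*o*x - 24))/(-28) = (33 + (-24 - 21*o*x))*(-1/28) = (9 - 21*o*x)*(-1/28) = -9/28 + 3*o*x/4)
Y(55, -45)/N = (-9/28 + (3/4)*55*(-45))/(-9082) = (-9/28 - 7425/4)*(-1/9082) = -12996/7*(-1/9082) = 342/1673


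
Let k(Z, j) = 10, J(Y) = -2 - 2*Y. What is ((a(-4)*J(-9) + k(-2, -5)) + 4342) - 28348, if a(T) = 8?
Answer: -23868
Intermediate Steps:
J(Y) = -2 - 2*Y
((a(-4)*J(-9) + k(-2, -5)) + 4342) - 28348 = ((8*(-2 - 2*(-9)) + 10) + 4342) - 28348 = ((8*(-2 + 18) + 10) + 4342) - 28348 = ((8*16 + 10) + 4342) - 28348 = ((128 + 10) + 4342) - 28348 = (138 + 4342) - 28348 = 4480 - 28348 = -23868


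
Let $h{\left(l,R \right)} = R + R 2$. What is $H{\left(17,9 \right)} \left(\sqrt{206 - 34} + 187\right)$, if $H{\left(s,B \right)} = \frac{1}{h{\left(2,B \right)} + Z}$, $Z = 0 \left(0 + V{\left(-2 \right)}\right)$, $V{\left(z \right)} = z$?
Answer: $\frac{187}{27} + \frac{2 \sqrt{43}}{27} \approx 7.4117$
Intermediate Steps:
$Z = 0$ ($Z = 0 \left(0 - 2\right) = 0 \left(-2\right) = 0$)
$h{\left(l,R \right)} = 3 R$ ($h{\left(l,R \right)} = R + 2 R = 3 R$)
$H{\left(s,B \right)} = \frac{1}{3 B}$ ($H{\left(s,B \right)} = \frac{1}{3 B + 0} = \frac{1}{3 B}$)
$H{\left(17,9 \right)} \left(\sqrt{206 - 34} + 187\right) = \frac{1}{3 \cdot 9} \left(\sqrt{206 - 34} + 187\right) = \frac{1}{3} \cdot \frac{1}{9} \left(\sqrt{172} + 187\right) = \frac{2 \sqrt{43} + 187}{27} = \frac{187 + 2 \sqrt{43}}{27} = \frac{187}{27} + \frac{2 \sqrt{43}}{27}$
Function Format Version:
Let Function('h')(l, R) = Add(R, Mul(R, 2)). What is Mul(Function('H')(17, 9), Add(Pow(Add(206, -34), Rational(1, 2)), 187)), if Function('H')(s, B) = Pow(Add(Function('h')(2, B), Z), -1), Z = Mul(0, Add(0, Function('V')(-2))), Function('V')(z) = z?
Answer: Add(Rational(187, 27), Mul(Rational(2, 27), Pow(43, Rational(1, 2)))) ≈ 7.4117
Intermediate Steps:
Z = 0 (Z = Mul(0, Add(0, -2)) = Mul(0, -2) = 0)
Function('h')(l, R) = Mul(3, R) (Function('h')(l, R) = Add(R, Mul(2, R)) = Mul(3, R))
Function('H')(s, B) = Mul(Rational(1, 3), Pow(B, -1)) (Function('H')(s, B) = Pow(Add(Mul(3, B), 0), -1) = Pow(Mul(3, B), -1) = Mul(Rational(1, 3), Pow(B, -1)))
Mul(Function('H')(17, 9), Add(Pow(Add(206, -34), Rational(1, 2)), 187)) = Mul(Mul(Rational(1, 3), Pow(9, -1)), Add(Pow(Add(206, -34), Rational(1, 2)), 187)) = Mul(Mul(Rational(1, 3), Rational(1, 9)), Add(Pow(172, Rational(1, 2)), 187)) = Mul(Rational(1, 27), Add(Mul(2, Pow(43, Rational(1, 2))), 187)) = Mul(Rational(1, 27), Add(187, Mul(2, Pow(43, Rational(1, 2))))) = Add(Rational(187, 27), Mul(Rational(2, 27), Pow(43, Rational(1, 2))))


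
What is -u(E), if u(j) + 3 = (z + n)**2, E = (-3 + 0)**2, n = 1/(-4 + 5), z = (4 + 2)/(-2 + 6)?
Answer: -13/4 ≈ -3.2500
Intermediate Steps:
z = 3/2 (z = 6/4 = 6*(1/4) = 3/2 ≈ 1.5000)
n = 1 (n = 1/1 = 1)
E = 9 (E = (-3)**2 = 9)
u(j) = 13/4 (u(j) = -3 + (3/2 + 1)**2 = -3 + (5/2)**2 = -3 + 25/4 = 13/4)
-u(E) = -1*13/4 = -13/4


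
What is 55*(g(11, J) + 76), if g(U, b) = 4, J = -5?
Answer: 4400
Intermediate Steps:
55*(g(11, J) + 76) = 55*(4 + 76) = 55*80 = 4400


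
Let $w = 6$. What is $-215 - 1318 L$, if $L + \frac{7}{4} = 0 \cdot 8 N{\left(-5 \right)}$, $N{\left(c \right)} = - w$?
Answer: $\frac{4183}{2} \approx 2091.5$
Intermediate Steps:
$N{\left(c \right)} = -6$ ($N{\left(c \right)} = \left(-1\right) 6 = -6$)
$L = - \frac{7}{4}$ ($L = - \frac{7}{4} + 0 \cdot 8 \left(-6\right) = - \frac{7}{4} + 0 \left(-6\right) = - \frac{7}{4} + 0 = - \frac{7}{4} \approx -1.75$)
$-215 - 1318 L = -215 - - \frac{4613}{2} = -215 + \frac{4613}{2} = \frac{4183}{2}$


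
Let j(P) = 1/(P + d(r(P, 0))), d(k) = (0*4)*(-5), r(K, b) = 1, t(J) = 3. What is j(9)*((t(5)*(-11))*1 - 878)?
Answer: -911/9 ≈ -101.22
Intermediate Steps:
d(k) = 0 (d(k) = 0*(-5) = 0)
j(P) = 1/P (j(P) = 1/(P + 0) = 1/P)
j(9)*((t(5)*(-11))*1 - 878) = ((3*(-11))*1 - 878)/9 = (-33*1 - 878)/9 = (-33 - 878)/9 = (⅑)*(-911) = -911/9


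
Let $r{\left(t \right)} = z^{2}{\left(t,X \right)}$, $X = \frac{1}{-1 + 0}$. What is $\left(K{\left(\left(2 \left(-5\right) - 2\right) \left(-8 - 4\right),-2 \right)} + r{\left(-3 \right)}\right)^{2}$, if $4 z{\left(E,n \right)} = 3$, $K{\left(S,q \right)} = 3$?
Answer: $\frac{3249}{256} \approx 12.691$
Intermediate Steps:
$X = -1$ ($X = \frac{1}{-1} = -1$)
$z{\left(E,n \right)} = \frac{3}{4}$ ($z{\left(E,n \right)} = \frac{1}{4} \cdot 3 = \frac{3}{4}$)
$r{\left(t \right)} = \frac{9}{16}$ ($r{\left(t \right)} = \left(\frac{3}{4}\right)^{2} = \frac{9}{16}$)
$\left(K{\left(\left(2 \left(-5\right) - 2\right) \left(-8 - 4\right),-2 \right)} + r{\left(-3 \right)}\right)^{2} = \left(3 + \frac{9}{16}\right)^{2} = \left(\frac{57}{16}\right)^{2} = \frac{3249}{256}$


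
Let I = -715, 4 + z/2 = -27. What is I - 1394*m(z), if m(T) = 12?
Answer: -17443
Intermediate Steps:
z = -62 (z = -8 + 2*(-27) = -8 - 54 = -62)
I - 1394*m(z) = -715 - 1394*12 = -715 - 16728 = -17443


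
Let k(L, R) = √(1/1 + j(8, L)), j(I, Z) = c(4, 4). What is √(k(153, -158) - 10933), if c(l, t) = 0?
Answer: 2*I*√2733 ≈ 104.56*I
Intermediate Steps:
j(I, Z) = 0
k(L, R) = 1 (k(L, R) = √(1/1 + 0) = √(1 + 0) = √1 = 1)
√(k(153, -158) - 10933) = √(1 - 10933) = √(-10932) = 2*I*√2733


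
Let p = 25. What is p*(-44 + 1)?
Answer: -1075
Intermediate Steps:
p*(-44 + 1) = 25*(-44 + 1) = 25*(-43) = -1075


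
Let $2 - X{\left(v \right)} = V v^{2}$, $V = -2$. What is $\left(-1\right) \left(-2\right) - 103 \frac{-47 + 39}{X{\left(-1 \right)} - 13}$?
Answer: $- \frac{806}{9} \approx -89.556$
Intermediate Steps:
$X{\left(v \right)} = 2 + 2 v^{2}$ ($X{\left(v \right)} = 2 - - 2 v^{2} = 2 + 2 v^{2}$)
$\left(-1\right) \left(-2\right) - 103 \frac{-47 + 39}{X{\left(-1 \right)} - 13} = \left(-1\right) \left(-2\right) - 103 \frac{-47 + 39}{\left(2 + 2 \left(-1\right)^{2}\right) - 13} = 2 - 103 \left(- \frac{8}{\left(2 + 2 \cdot 1\right) - 13}\right) = 2 - 103 \left(- \frac{8}{\left(2 + 2\right) - 13}\right) = 2 - 103 \left(- \frac{8}{4 - 13}\right) = 2 - 103 \left(- \frac{8}{-9}\right) = 2 - 103 \left(\left(-8\right) \left(- \frac{1}{9}\right)\right) = 2 - \frac{824}{9} = - \frac{806}{9}$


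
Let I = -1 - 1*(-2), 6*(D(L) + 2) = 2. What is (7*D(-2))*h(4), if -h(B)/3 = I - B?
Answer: -105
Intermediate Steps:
D(L) = -5/3 (D(L) = -2 + (⅙)*2 = -2 + ⅓ = -5/3)
I = 1 (I = -1 + 2 = 1)
h(B) = -3 + 3*B (h(B) = -3*(1 - B) = -3 + 3*B)
(7*D(-2))*h(4) = (7*(-5/3))*(-3 + 3*4) = -35*(-3 + 12)/3 = -35/3*9 = -105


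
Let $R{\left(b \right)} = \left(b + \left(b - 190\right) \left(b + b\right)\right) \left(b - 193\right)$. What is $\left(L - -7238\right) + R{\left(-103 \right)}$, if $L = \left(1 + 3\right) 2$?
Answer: $-17828234$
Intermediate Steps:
$L = 8$ ($L = 4 \cdot 2 = 8$)
$R{\left(b \right)} = \left(-193 + b\right) \left(b + 2 b \left(-190 + b\right)\right)$ ($R{\left(b \right)} = \left(b + \left(-190 + b\right) 2 b\right) \left(-193 + b\right) = \left(b + 2 b \left(-190 + b\right)\right) \left(-193 + b\right) = \left(-193 + b\right) \left(b + 2 b \left(-190 + b\right)\right)$)
$\left(L - -7238\right) + R{\left(-103 \right)} = \left(8 - -7238\right) - 103 \left(73147 - -78795 + 2 \left(-103\right)^{2}\right) = \left(8 + 7238\right) - 103 \left(73147 + 78795 + 2 \cdot 10609\right) = 7246 - 103 \left(73147 + 78795 + 21218\right) = 7246 - 17835480 = -17828234$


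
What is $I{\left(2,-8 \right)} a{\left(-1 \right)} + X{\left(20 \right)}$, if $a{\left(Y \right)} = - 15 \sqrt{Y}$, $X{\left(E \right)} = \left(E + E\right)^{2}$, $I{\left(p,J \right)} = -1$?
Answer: $1600 + 15 i \approx 1600.0 + 15.0 i$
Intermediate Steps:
$X{\left(E \right)} = 4 E^{2}$ ($X{\left(E \right)} = \left(2 E\right)^{2} = 4 E^{2}$)
$I{\left(2,-8 \right)} a{\left(-1 \right)} + X{\left(20 \right)} = - \left(-15\right) \sqrt{-1} + 4 \cdot 20^{2} = - \left(-15\right) i + 4 \cdot 400 = 15 i + 1600 = 1600 + 15 i$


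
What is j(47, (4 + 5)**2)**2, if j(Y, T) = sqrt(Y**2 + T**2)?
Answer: 8770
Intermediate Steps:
j(Y, T) = sqrt(T**2 + Y**2)
j(47, (4 + 5)**2)**2 = (sqrt(((4 + 5)**2)**2 + 47**2))**2 = (sqrt((9**2)**2 + 2209))**2 = (sqrt(81**2 + 2209))**2 = (sqrt(6561 + 2209))**2 = (sqrt(8770))**2 = 8770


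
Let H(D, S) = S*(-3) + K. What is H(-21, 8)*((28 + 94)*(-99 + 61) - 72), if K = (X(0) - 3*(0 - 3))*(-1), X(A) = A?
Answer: 155364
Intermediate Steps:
K = -9 (K = (0 - 3*(0 - 3))*(-1) = (0 - 3*(-3))*(-1) = (0 + 9)*(-1) = 9*(-1) = -9)
H(D, S) = -9 - 3*S (H(D, S) = S*(-3) - 9 = -3*S - 9 = -9 - 3*S)
H(-21, 8)*((28 + 94)*(-99 + 61) - 72) = (-9 - 3*8)*((28 + 94)*(-99 + 61) - 72) = (-9 - 24)*(122*(-38) - 72) = -33*(-4636 - 72) = -33*(-4708) = 155364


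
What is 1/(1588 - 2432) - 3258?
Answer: -2749753/844 ≈ -3258.0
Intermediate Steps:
1/(1588 - 2432) - 3258 = 1/(-844) - 3258 = -1/844 - 3258 = -2749753/844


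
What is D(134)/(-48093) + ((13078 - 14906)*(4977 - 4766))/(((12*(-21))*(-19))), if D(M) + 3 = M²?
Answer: -1552984484/19189107 ≈ -80.931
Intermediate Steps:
D(M) = -3 + M²
D(134)/(-48093) + ((13078 - 14906)*(4977 - 4766))/(((12*(-21))*(-19))) = (-3 + 134²)/(-48093) + ((13078 - 14906)*(4977 - 4766))/(((12*(-21))*(-19))) = (-3 + 17956)*(-1/48093) + (-1828*211)/((-252*(-19))) = 17953*(-1/48093) - 385708/4788 = -17953/48093 - 385708*1/4788 = -17953/48093 - 96427/1197 = -1552984484/19189107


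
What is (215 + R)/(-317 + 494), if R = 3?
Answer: 218/177 ≈ 1.2316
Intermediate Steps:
(215 + R)/(-317 + 494) = (215 + 3)/(-317 + 494) = 218/177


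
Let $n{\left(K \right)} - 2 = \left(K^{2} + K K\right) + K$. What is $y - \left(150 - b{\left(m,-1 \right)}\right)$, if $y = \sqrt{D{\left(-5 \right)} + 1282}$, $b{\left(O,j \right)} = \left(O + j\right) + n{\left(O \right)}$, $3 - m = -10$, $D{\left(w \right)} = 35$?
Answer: $215 + \sqrt{1317} \approx 251.29$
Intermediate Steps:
$n{\left(K \right)} = 2 + K + 2 K^{2}$ ($n{\left(K \right)} = 2 + \left(\left(K^{2} + K K\right) + K\right) = 2 + \left(\left(K^{2} + K^{2}\right) + K\right) = 2 + \left(2 K^{2} + K\right) = 2 + \left(K + 2 K^{2}\right) = 2 + K + 2 K^{2}$)
$m = 13$ ($m = 3 - -10 = 3 + 10 = 13$)
$b{\left(O,j \right)} = 2 + j + 2 O + 2 O^{2}$ ($b{\left(O,j \right)} = \left(O + j\right) + \left(2 + O + 2 O^{2}\right) = 2 + j + 2 O + 2 O^{2}$)
$y = \sqrt{1317}$ ($y = \sqrt{35 + 1282} = \sqrt{1317} \approx 36.29$)
$y - \left(150 - b{\left(m,-1 \right)}\right) = \sqrt{1317} - \left(150 - \left(2 - 1 + 2 \cdot 13 + 2 \cdot 13^{2}\right)\right) = \sqrt{1317} - \left(150 - \left(2 - 1 + 26 + 2 \cdot 169\right)\right) = \sqrt{1317} - \left(150 - \left(2 - 1 + 26 + 338\right)\right) = \sqrt{1317} - \left(150 - 365\right) = \sqrt{1317} - -215 = \sqrt{1317} + 215 = 215 + \sqrt{1317}$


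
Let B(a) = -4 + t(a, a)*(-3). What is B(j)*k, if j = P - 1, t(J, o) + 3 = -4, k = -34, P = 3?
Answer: -578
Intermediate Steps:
t(J, o) = -7 (t(J, o) = -3 - 4 = -7)
j = 2 (j = 3 - 1 = 2)
B(a) = 17 (B(a) = -4 - 7*(-3) = -4 + 21 = 17)
B(j)*k = 17*(-34) = -578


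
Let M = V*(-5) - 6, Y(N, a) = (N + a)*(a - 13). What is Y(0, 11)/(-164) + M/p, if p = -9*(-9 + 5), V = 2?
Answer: -229/738 ≈ -0.31030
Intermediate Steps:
Y(N, a) = (-13 + a)*(N + a) (Y(N, a) = (N + a)*(-13 + a) = (-13 + a)*(N + a))
p = 36 (p = -9*(-4) = 36)
M = -16 (M = 2*(-5) - 6 = -10 - 6 = -16)
Y(0, 11)/(-164) + M/p = (11**2 - 13*0 - 13*11 + 0*11)/(-164) - 16/36 = (121 + 0 - 143 + 0)*(-1/164) - 16*1/36 = -22*(-1/164) - 4/9 = 11/82 - 4/9 = -229/738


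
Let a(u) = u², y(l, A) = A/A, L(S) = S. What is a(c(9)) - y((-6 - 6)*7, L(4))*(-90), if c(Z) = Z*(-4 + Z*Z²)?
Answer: 42575715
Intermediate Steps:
y(l, A) = 1
c(Z) = Z*(-4 + Z³)
a(c(9)) - y((-6 - 6)*7, L(4))*(-90) = (9*(-4 + 9³))² - (-90) = (9*(-4 + 729))² - 1*(-90) = (9*725)² + 90 = 6525² + 90 = 42575625 + 90 = 42575715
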